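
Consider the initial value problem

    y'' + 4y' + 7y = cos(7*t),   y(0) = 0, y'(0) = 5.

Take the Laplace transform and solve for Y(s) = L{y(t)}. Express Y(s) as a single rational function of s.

Apply the Laplace transform to the equation.
Using L{y''} = s^2 Y - s·y(0) - y'(0) and L{y'} = sY - y(0), with y(0) = 0, y'(0) = 5, the left side becomes (s^2 + 4*s + 7)Y - (5).
The right side is L{cos(7*t)} = s/(s^2 + 49).
So (s^2 + 4*s + 7)Y = s/(s^2 + 49) + (5).
Divide through and combine into a single rational function.

Y(s) = (5*s^2 + s + 245)/(s^4 + 4*s^3 + 56*s^2 + 196*s + 343)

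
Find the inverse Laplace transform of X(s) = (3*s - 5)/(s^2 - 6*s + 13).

Complete the square in the denominator: s^2 - 6*s + 13 = (s - 3)^2 + 2^2.
Split the numerator to match: 3*s - 5 = 3·(s - 3) + 2·2.
Invert each term: 3·(s - 3)/((s - 3)^2 + 4) ↔ 3e^(3t)cos(2t); 2·2/((s - 3)^2 + 4) ↔ 2e^(3t)sin(2t).

2*exp(3*t)*sin(2*t) + 3*exp(3*t)*cos(2*t)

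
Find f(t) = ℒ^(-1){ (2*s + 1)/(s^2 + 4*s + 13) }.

f(t) = -exp(-2*t)*sin(3*t) + 2*exp(-2*t)*cos(3*t)

Complete the square in the denominator: s^2 + 4*s + 13 = (s + 2)^2 + 3^2.
Split the numerator to match: 2*s + 1 = 2·(s + 2) - 1·3.
Invert each term: 2·(s + 2)/((s + 2)^2 + 9) ↔ 2e^(-2t)cos(3t); -1·3/((s + 2)^2 + 9) ↔ -e^(-2t)sin(3t).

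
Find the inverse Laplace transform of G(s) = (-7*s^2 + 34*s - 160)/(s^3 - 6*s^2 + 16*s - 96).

Factor the denominator: s^3 - 6*s^2 + 16*s - 96 = (s - 6)*(s^2 + 16).
Partial fraction decomposition gives [-4/(s - 6)] + [-3*s/(s^2 + 16)] + [16/(s^2 + 16)].
Invert each term: -4/(s - 6) ↔ -4e^(6t); -3·s/(s^2 + 16) ↔ -3cos(4t); 4·4/(s^2 + 16) ↔ 4sin(4t).

-4*exp(6*t) + 4*sin(4*t) - 3*cos(4*t)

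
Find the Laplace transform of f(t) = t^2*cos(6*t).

L{cos(6t)} = s/(s^2 + 36).
Then apply L{t^2·g(t)} = (-1)^2 d^2/ds^2[H(s)] with H(s) = s/(s^2 + 36):
differentiating 2 times and applying the sign gives 2*s*(s^2 - 108)/(s^2 + 36)^3.

2*s*(s^2 - 108)/(s^2 + 36)^3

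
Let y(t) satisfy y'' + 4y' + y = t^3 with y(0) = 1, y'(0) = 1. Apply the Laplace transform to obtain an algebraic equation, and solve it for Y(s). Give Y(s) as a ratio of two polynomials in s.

Laplace-transform each side.
The derivative rules (L{y''} = s^2 Y - s·y(0) - y'(0) and L{y'} = sY - y(0), with y(0) = 1, y'(0) = 1) turn the left side into (s^2 + 4*s + 1)Y - (s + 5).
The right side is L{t^3} = 6/s^4.
So (s^2 + 4*s + 1)Y = 6/s^4 + (s + 5).
Isolate Y and clear denominators.

Y(s) = (s^5 + 5*s^4 + 6)/(s^6 + 4*s^5 + s^4)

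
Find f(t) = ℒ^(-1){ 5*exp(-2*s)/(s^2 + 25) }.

The factor e^(-2s) signals a time shift by c = 2 (second shifting theorem).
L{sin(5t)} = 5/(s^2 + 25), so L^-1{5/(s^2 + 25)} = sin(5*t).
Hence the inverse is u(t - 2) times that function evaluated at t - 2.

f(t) = Heaviside(t - 2)*(sin(5*t - 10))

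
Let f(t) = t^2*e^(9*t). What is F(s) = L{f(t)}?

L{e^(9t)} = 1/(s - 9).
Then apply L{t^2·g(t)} = (-1)^2 d^2/ds^2[G(s)] with G(s) = 1/(s - 9):
differentiating 2 times and applying the sign gives 2/(s - 9)^3.

F(s) = 2/(s - 9)^3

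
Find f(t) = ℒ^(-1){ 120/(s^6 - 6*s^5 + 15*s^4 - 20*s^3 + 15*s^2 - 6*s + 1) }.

f(t) = t^5*exp(t)

Rewrite the denominator: s^6 - 6*s^5 + 15*s^4 - 20*s^3 + 15*s^2 - 6*s + 1 = (s - 1)^6.
The form in (s - 1) signals a first-shifting-theorem factor e^(t).
Since L{t^5} = 5!/s^6 = 120/s^6, the inverse is t^5*e^(t).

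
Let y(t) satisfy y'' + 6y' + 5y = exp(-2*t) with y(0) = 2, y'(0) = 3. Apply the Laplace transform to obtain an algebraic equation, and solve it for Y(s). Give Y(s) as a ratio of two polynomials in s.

Apply the Laplace transform to the equation.
With L{y''} = s^2 Y - s·y(0) - y'(0) and L{y'} = sY - y(0), with y(0) = 2, y'(0) = 3: the LHS transforms to (s^2 + 6*s + 5)Y - (2*s + 15).
The right side is L{exp(-2*t)} = 1/(s + 2).
So (s^2 + 6*s + 5)Y = 1/(s + 2) + (2*s + 15).
Isolate Y and clear denominators.

Y(s) = (2*s^2 + 19*s + 31)/(s^3 + 8*s^2 + 17*s + 10)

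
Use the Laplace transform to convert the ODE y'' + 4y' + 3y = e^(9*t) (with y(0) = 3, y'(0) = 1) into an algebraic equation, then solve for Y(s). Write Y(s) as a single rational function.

Y(s) = (3*s^2 - 14*s - 116)/(s^3 - 5*s^2 - 33*s - 27)

Transform both sides with L{·}.
The derivative rules (L{y''} = s^2 Y - s·y(0) - y'(0) and L{y'} = sY - y(0), with y(0) = 3, y'(0) = 1) turn the left side into (s^2 + 4*s + 3)Y - (3*s + 13).
The right side is L{e^(9*t)} = 1/(s - 9).
So (s^2 + 4*s + 3)Y = 1/(s - 9) + (3*s + 13).
Divide through and combine into a single rational function.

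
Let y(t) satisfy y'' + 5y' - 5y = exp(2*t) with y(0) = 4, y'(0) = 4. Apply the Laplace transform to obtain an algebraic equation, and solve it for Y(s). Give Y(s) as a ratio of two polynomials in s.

Transform both sides with L{·}.
The derivative rules (L{y''} = s^2 Y - s·y(0) - y'(0) and L{y'} = sY - y(0), with y(0) = 4, y'(0) = 4) turn the left side into (s^2 + 5*s - 5)Y - (4*s + 24).
The right side is L{exp(2*t)} = 1/(s - 2).
So (s^2 + 5*s - 5)Y = 1/(s - 2) + (4*s + 24).
Solve for Y(s) and write it as one ratio of polynomials.

Y(s) = (4*s^2 + 16*s - 47)/(s^3 + 3*s^2 - 15*s + 10)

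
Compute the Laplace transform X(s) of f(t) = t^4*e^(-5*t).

X(s) = 24/(s + 5)^5

L{t^4} = 4!/s^5 = 24/s^5.
By the first shifting theorem, multiplying by e^(-5t) replaces s with s + 5.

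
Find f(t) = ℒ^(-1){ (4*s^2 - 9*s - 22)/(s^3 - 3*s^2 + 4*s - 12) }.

f(t) = -exp(3*t) + 3*sin(2*t) + 5*cos(2*t)

Factor the denominator: s^3 - 3*s^2 + 4*s - 12 = (s - 3)*(s^2 + 4).
Partial fraction decomposition gives [-1/(s - 3)] + [5*s/(s^2 + 4)] + [6/(s^2 + 4)].
Invert each term: -1/(s - 3) ↔ -e^(3t); 5·s/(s^2 + 4) ↔ 5cos(2t); 3·2/(s^2 + 4) ↔ 3sin(2t).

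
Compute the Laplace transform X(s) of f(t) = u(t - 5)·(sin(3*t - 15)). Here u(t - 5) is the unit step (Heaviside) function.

X(s) = 3*exp(-5*s)/(s^2 + 9)

By the second shifting theorem, L{u(t - c)·g(t - c)} = e^(-cs)·G(s) with c = 5 and G(s) = L{g(t)}.
L{sin(3t)} = 3/(s^2 + 9).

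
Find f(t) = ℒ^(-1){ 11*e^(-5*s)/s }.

f(t) = Heaviside(t - 5)*(11)

The factor e^(-5s) signals a time shift by c = 5 (second shifting theorem).
L{11} = 11/s, so L^-1{11/s} = 11.
Hence the inverse is u(t - 5) times that function evaluated at t - 5.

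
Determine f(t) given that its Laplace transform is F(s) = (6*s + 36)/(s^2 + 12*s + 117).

Rewrite the denominator: s^2 + 12*s + 117 = (s + 6)^2 + 81.
The form in (s + 6) signals a first-shifting-theorem factor e^(-6t).
Since L{cos(9t)} = s/(s^2 + 81), the inverse is e^(-6*t)*cos(9*t), scaled by 6.

f(t) = 6*exp(-6*t)*cos(9*t)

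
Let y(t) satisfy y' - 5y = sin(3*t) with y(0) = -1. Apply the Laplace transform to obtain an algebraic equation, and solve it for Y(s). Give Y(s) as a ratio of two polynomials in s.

Take the Laplace transform of both sides.
The derivative rules (L{y'} = sY - y(0) = sY - (-1)) turn the left side into (s - 5)Y - (-1).
The right side is L{sin(3*t)} = 3/(s^2 + 9).
So (s - 5)Y = 3/(s^2 + 9) + (-1).
Solve for Y(s) and write it as one ratio of polynomials.

Y(s) = (-s^2 - 6)/(s^3 - 5*s^2 + 9*s - 45)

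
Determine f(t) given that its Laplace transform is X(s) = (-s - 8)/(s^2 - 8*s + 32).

Complete the square in the denominator: s^2 - 8*s + 32 = (s - 4)^2 + 4^2.
Split the numerator to match: -s - 8 = -1·(s - 4) - 3·4.
Invert each term: -1·(s - 4)/((s - 4)^2 + 16) ↔ -e^(4t)cos(4t); -3·4/((s - 4)^2 + 16) ↔ -3e^(4t)sin(4t).

f(t) = -3*exp(4*t)*sin(4*t) - exp(4*t)*cos(4*t)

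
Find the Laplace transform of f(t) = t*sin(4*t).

8*s/(s^2 + 16)^2

L{sin(4t)} = 4/(s^2 + 16).
Then apply L{t·g(t)} = -d/ds[G(s)] with G(s) = 4/(s^2 + 16):
differentiating 1 time and applying the sign gives 8*s/(s^2 + 16)^2.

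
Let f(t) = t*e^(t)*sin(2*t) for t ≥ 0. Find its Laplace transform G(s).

L{sin(2t)} = 2/(s^2 + 4).
Multiplying by e^(t) shifts s → s - 1, so L{e^(t)*sin(2*t)} = 2/((s - 1)^2 + 4).
Then apply L{t·g(t)} = -d/ds[H(s)] with H(s) = 2/((s - 1)^2 + 4):
differentiating 1 time and applying the sign gives 4*(s - 1)/(s^2 - 2*s + 5)^2.

G(s) = 4*(s - 1)/(s^2 - 2*s + 5)^2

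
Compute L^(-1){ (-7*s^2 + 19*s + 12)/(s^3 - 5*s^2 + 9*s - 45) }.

-2*exp(5*t) - 2*sin(3*t) - 5*cos(3*t)

Factor the denominator: s^3 - 5*s^2 + 9*s - 45 = (s - 5)*(s^2 + 9).
Partial fraction decomposition gives [-2/(s - 5)] + [-5*s/(s^2 + 9)] + [-6/(s^2 + 9)].
Invert each term: -2/(s - 5) ↔ -2e^(5t); -5·s/(s^2 + 9) ↔ -5cos(3t); -2·3/(s^2 + 9) ↔ -2sin(3t).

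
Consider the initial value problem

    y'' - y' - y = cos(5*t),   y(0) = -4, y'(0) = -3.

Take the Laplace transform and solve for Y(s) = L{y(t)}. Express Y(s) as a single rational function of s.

Y(s) = (-4*s^3 + s^2 - 99*s + 25)/(s^4 - s^3 + 24*s^2 - 25*s - 25)

Transform both sides with L{·}.
Using L{y''} = s^2 Y - s·y(0) - y'(0) and L{y'} = sY - y(0), with y(0) = -4, y'(0) = -3, the left side becomes (s^2 - s - 1)Y - (-4*s + 1).
The right side is L{cos(5*t)} = s/(s^2 + 25).
So (s^2 - s - 1)Y = s/(s^2 + 25) + (-4*s + 1).
Isolate Y and clear denominators.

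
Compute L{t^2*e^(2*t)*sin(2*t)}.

4*(3*s^2 - 12*s + 8)/(s^2 - 4*s + 8)^3

L{sin(2t)} = 2/(s^2 + 4).
Multiplying by e^(2t) shifts s → s - 2, so L{e^(2*t)*sin(2*t)} = 2/((s - 2)^2 + 4).
Then apply L{t^2·g(t)} = (-1)^2 d^2/ds^2[H(s)] with H(s) = 2/((s - 2)^2 + 4):
differentiating 2 times and applying the sign gives 4*(3*s^2 - 12*s + 8)/(s^2 - 4*s + 8)^3.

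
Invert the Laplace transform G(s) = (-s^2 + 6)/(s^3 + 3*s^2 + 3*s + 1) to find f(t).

f(t) = 5*t^2*exp(-t)/2 + 2*t*exp(-t) - exp(-t)

Factor the denominator: s^3 + 3*s^2 + 3*s + 1 = (s + 1)^3.
Partial fraction decomposition gives [-1/(s + 1)] + [2/(s + 1)^2] + [5/(s + 1)^3].
Invert each term: -1/(s + 1) ↔ -e^(-t); 2/(s + 1)^2 ↔ 2t·e^(-t); 5/(s + 1)^3 ↔ (5/2)t^2·e^(-t).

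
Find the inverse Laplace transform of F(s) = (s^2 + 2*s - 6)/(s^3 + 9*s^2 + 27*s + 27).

-3*t^2*exp(-3*t)/2 - 4*t*exp(-3*t) + exp(-3*t)

Factor the denominator: s^3 + 9*s^2 + 27*s + 27 = (s + 3)^3.
Partial fraction decomposition gives [1/(s + 3)] + [-4/(s + 3)^2] + [-3/(s + 3)^3].
Invert each term: 1/(s + 3) ↔ e^(-3t); -4/(s + 3)^2 ↔ -4t·e^(-3t); -3/(s + 3)^3 ↔ (-3/2)t^2·e^(-3t).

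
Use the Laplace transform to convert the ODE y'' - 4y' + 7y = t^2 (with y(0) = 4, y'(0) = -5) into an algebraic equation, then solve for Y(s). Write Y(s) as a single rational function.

Transform both sides with L{·}.
With L{y''} = s^2 Y - s·y(0) - y'(0) and L{y'} = sY - y(0), with y(0) = 4, y'(0) = -5: the LHS transforms to (s^2 - 4*s + 7)Y - (4*s - 21).
The right side is L{t^2} = 2/s^3.
So (s^2 - 4*s + 7)Y = 2/s^3 + (4*s - 21).
Solve for Y(s) and write it as one ratio of polynomials.

Y(s) = (4*s^4 - 21*s^3 + 2)/(s^5 - 4*s^4 + 7*s^3)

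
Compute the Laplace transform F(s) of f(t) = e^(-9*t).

F(s) = 1/(s + 9)

L{e^(-9t)} = 1/(s + 9).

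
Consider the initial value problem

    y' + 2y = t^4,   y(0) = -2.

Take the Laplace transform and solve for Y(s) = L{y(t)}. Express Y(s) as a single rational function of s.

Take the Laplace transform of both sides.
Using L{y'} = sY - y(0) = sY - (-2), the left side becomes (s + 2)Y - (-2).
The right side is L{t^4} = 24/s^5.
So (s + 2)Y = 24/s^5 + (-2).
Solve for Y(s) and write it as one ratio of polynomials.

Y(s) = (-2*s^5 + 24)/(s^6 + 2*s^5)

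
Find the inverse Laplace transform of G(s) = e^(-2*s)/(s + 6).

Heaviside(t - 2)*(exp(-6*t + 12))

The factor e^(-2s) signals a time shift by c = 2 (second shifting theorem).
L{e^(-6t)} = 1/(s + 6), so L^-1{1/(s + 6)} = e^(-6*t).
Hence the inverse is u(t - 2) times that function evaluated at t - 2.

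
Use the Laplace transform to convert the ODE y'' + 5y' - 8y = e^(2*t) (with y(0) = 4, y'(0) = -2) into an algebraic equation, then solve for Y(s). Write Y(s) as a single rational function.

Y(s) = (4*s^2 + 10*s - 35)/(s^3 + 3*s^2 - 18*s + 16)

Transform both sides with L{·}.
The derivative rules (L{y''} = s^2 Y - s·y(0) - y'(0) and L{y'} = sY - y(0), with y(0) = 4, y'(0) = -2) turn the left side into (s^2 + 5*s - 8)Y - (4*s + 18).
The right side is L{e^(2*t)} = 1/(s - 2).
So (s^2 + 5*s - 8)Y = 1/(s - 2) + (4*s + 18).
Solve for Y(s) and write it as one ratio of polynomials.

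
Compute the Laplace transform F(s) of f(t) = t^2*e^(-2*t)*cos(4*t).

F(s) = 2*(s + 2)*(s^2 + 4*s - 44)/(s^2 + 4*s + 20)^3

L{cos(4t)} = s/(s^2 + 16).
Multiplying by e^(-2t) shifts s → s + 2, so L{e^(-2*t)*cos(4*t)} = (s + 2)/((s + 2)^2 + 16).
Then apply L{t^2·g(t)} = (-1)^2 d^2/ds^2[G(s)] with G(s) = (s + 2)/((s + 2)^2 + 16):
differentiating 2 times and applying the sign gives 2*(s + 2)*(s^2 + 4*s - 44)/(s^2 + 4*s + 20)^3.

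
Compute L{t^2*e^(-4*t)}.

L{e^(-4t)} = 1/(s + 4).
Then apply L{t^2·g(t)} = (-1)^2 d^2/ds^2[H(s)] with H(s) = 1/(s + 4):
differentiating 2 times and applying the sign gives 2/(s + 4)^3.

2/(s + 4)^3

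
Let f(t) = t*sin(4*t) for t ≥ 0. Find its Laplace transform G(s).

G(s) = 8*s/(s^2 + 16)^2

L{sin(4t)} = 4/(s^2 + 16).
Then apply L{t·g(t)} = -d/ds[H(s)] with H(s) = 4/(s^2 + 16):
differentiating 1 time and applying the sign gives 8*s/(s^2 + 16)^2.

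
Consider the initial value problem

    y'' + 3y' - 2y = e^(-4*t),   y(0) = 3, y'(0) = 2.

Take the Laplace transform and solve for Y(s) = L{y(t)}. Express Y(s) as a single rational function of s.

Apply the Laplace transform to the equation.
With L{y''} = s^2 Y - s·y(0) - y'(0) and L{y'} = sY - y(0), with y(0) = 3, y'(0) = 2: the LHS transforms to (s^2 + 3*s - 2)Y - (3*s + 11).
The right side is L{e^(-4*t)} = 1/(s + 4).
So (s^2 + 3*s - 2)Y = 1/(s + 4) + (3*s + 11).
Solve for Y(s) and write it as one ratio of polynomials.

Y(s) = (3*s^2 + 23*s + 45)/(s^3 + 7*s^2 + 10*s - 8)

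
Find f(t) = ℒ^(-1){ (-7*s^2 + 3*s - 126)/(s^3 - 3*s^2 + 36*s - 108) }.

f(t) = -4*exp(3*t) - sin(6*t) - 3*cos(6*t)

Factor the denominator: s^3 - 3*s^2 + 36*s - 108 = (s - 3)*(s^2 + 36).
Partial fraction decomposition gives [-4/(s - 3)] + [-3*s/(s^2 + 36)] + [-6/(s^2 + 36)].
Invert each term: -4/(s - 3) ↔ -4e^(3t); -3·s/(s^2 + 36) ↔ -3cos(6t); -1·6/(s^2 + 36) ↔ -sin(6t).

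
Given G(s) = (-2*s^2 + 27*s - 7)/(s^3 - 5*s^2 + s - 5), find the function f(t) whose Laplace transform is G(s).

f(t) = 3*exp(5*t) + 2*sin(t) - 5*cos(t)

Factor the denominator: s^3 - 5*s^2 + s - 5 = (s - 5)*(s^2 + 1).
Partial fraction decomposition gives [3/(s - 5)] + [-5*s/(s^2 + 1)] + [2/(s^2 + 1)].
Invert each term: 3/(s - 5) ↔ 3e^(5t); -5·s/(s^2 + 1) ↔ -5cos(t); 2·1/(s^2 + 1) ↔ 2sin(t).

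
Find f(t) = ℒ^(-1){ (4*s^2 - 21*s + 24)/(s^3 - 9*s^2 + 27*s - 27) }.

f(t) = -3*t^2*exp(3*t)/2 + 3*t*exp(3*t) + 4*exp(3*t)

Factor the denominator: s^3 - 9*s^2 + 27*s - 27 = (s - 3)^3.
Partial fraction decomposition gives [4/(s - 3)] + [3/(s - 3)^2] + [-3/(s - 3)^3].
Invert each term: 4/(s - 3) ↔ 4e^(3t); 3/(s - 3)^2 ↔ 3t·e^(3t); -3/(s - 3)^3 ↔ (-3/2)t^2·e^(3t).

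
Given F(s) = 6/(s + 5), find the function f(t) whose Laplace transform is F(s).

Since L{e^(-5t)} = 1/(s + 5), the inverse is e^(-5*t), scaled by 6.

f(t) = 6*exp(-5*t)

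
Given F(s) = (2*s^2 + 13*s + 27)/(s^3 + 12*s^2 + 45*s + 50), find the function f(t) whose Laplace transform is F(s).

Factor the denominator: s^3 + 12*s^2 + 45*s + 50 = (s + 2)*(s + 5)^2.
Partial fraction decomposition gives [1/(s + 5)] + [-4/(s + 5)^2] + [1/(s + 2)].
Invert each term: 1/(s + 5) ↔ e^(-5t); -4/(s + 5)^2 ↔ -4t·e^(-5t); 1/(s + 2) ↔ e^(-2t).

f(t) = -4*t*exp(-5*t) + exp(-2*t) + exp(-5*t)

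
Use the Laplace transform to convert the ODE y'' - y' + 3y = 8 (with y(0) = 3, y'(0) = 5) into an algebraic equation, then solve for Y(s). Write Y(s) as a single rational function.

Y(s) = (3*s^2 + 2*s + 8)/(s^3 - s^2 + 3*s)

Apply the Laplace transform to the equation.
With L{y''} = s^2 Y - s·y(0) - y'(0) and L{y'} = sY - y(0), with y(0) = 3, y'(0) = 5: the LHS transforms to (s^2 - s + 3)Y - (3*s + 2).
The right side is L{8} = 8/s.
So (s^2 - s + 3)Y = 8/s + (3*s + 2).
Divide through and combine into a single rational function.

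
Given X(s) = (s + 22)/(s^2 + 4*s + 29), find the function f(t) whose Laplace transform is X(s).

f(t) = 4*exp(-2*t)*sin(5*t) + exp(-2*t)*cos(5*t)

Complete the square in the denominator: s^2 + 4*s + 29 = (s + 2)^2 + 5^2.
Split the numerator to match: s + 22 = 1·(s + 2) + 4·5.
Invert each term: 1·(s + 2)/((s + 2)^2 + 25) ↔ e^(-2t)cos(5t); 4·5/((s + 2)^2 + 25) ↔ 4e^(-2t)sin(5t).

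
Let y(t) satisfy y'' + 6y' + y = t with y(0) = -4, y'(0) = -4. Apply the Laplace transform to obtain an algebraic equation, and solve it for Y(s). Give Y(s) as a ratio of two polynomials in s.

Y(s) = (-4*s^3 - 28*s^2 + 1)/(s^4 + 6*s^3 + s^2)

Laplace-transform each side.
The derivative rules (L{y''} = s^2 Y - s·y(0) - y'(0) and L{y'} = sY - y(0), with y(0) = -4, y'(0) = -4) turn the left side into (s^2 + 6*s + 1)Y - (-4*s - 28).
The right side is L{t} = s^(-2).
So (s^2 + 6*s + 1)Y = s^(-2) + (-4*s - 28).
Divide through and combine into a single rational function.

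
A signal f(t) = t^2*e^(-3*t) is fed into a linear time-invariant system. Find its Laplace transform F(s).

L{e^(-3t)} = 1/(s + 3).
Then apply L{t^2·g(t)} = (-1)^2 d^2/ds^2[G(s)] with G(s) = 1/(s + 3):
differentiating 2 times and applying the sign gives 2/(s + 3)^3.

F(s) = 2/(s + 3)^3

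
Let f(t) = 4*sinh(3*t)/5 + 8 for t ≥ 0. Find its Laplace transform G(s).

The transform is linear, so treat each term independently.
L{8} = 8/s; (4/5)·[L{sinh(3t)} = 3/(s^2 - 9)].

G(s) = 12/(5*(s^2 - 9)) + 8/s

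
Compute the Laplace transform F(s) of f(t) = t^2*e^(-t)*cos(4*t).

L{cos(4t)} = s/(s^2 + 16).
Multiplying by e^(-t) shifts s → s + 1, so L{e^(-t)*cos(4*t)} = (s + 1)/((s + 1)^2 + 16).
Then apply L{t^2·g(t)} = (-1)^2 d^2/ds^2[G(s)] with G(s) = (s + 1)/((s + 1)^2 + 16):
differentiating 2 times and applying the sign gives 2*(s + 1)*(s^2 + 2*s - 47)/(s^2 + 2*s + 17)^3.

F(s) = 2*(s + 1)*(s^2 + 2*s - 47)/(s^2 + 2*s + 17)^3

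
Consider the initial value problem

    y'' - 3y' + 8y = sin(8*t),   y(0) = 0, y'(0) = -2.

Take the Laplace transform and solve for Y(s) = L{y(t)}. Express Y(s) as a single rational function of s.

Y(s) = (-2*s^2 - 120)/(s^4 - 3*s^3 + 72*s^2 - 192*s + 512)

Apply the Laplace transform to the equation.
With L{y''} = s^2 Y - s·y(0) - y'(0) and L{y'} = sY - y(0), with y(0) = 0, y'(0) = -2: the LHS transforms to (s^2 - 3*s + 8)Y - (-2).
The right side is L{sin(8*t)} = 8/(s^2 + 64).
So (s^2 - 3*s + 8)Y = 8/(s^2 + 64) + (-2).
Solve for Y(s) and write it as one ratio of polynomials.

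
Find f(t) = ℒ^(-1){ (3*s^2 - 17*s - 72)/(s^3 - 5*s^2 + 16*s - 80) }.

f(t) = -2*exp(5*t) + 2*sin(4*t) + 5*cos(4*t)

Factor the denominator: s^3 - 5*s^2 + 16*s - 80 = (s - 5)*(s^2 + 16).
Partial fraction decomposition gives [-2/(s - 5)] + [5*s/(s^2 + 16)] + [8/(s^2 + 16)].
Invert each term: -2/(s - 5) ↔ -2e^(5t); 5·s/(s^2 + 16) ↔ 5cos(4t); 2·4/(s^2 + 16) ↔ 2sin(4t).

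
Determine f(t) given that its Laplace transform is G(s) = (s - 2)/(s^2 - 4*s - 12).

f(t) = exp(2*t)*cosh(4*t)

Rewrite the denominator: s^2 - 4*s - 12 = (s - 2)^2 - 16.
The form in (s - 2) signals a first-shifting-theorem factor e^(2t).
Since L{cosh(4t)} = s/(s^2 - 16), the inverse is e^(2*t)*cosh(4*t).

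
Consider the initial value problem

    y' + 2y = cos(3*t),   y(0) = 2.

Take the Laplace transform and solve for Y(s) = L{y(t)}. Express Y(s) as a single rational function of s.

Apply the Laplace transform to the equation.
The derivative rules (L{y'} = sY - y(0) = sY - 2) turn the left side into (s + 2)Y - (2).
The right side is L{cos(3*t)} = s/(s^2 + 9).
So (s + 2)Y = s/(s^2 + 9) + (2).
Solve for Y(s) and write it as one ratio of polynomials.

Y(s) = (2*s^2 + s + 18)/(s^3 + 2*s^2 + 9*s + 18)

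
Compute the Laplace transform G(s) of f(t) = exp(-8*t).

L{1} = 1/s.
By the first shifting theorem, multiplying by e^(-8t) replaces s with s + 8.

G(s) = 1/(s + 8)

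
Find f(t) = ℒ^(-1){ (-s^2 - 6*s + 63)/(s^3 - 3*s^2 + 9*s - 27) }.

Factor the denominator: s^3 - 3*s^2 + 9*s - 27 = (s - 3)*(s^2 + 9).
Partial fraction decomposition gives [2/(s - 3)] + [-3*s/(s^2 + 9)] + [-15/(s^2 + 9)].
Invert each term: 2/(s - 3) ↔ 2e^(3t); -3·s/(s^2 + 9) ↔ -3cos(3t); -5·3/(s^2 + 9) ↔ -5sin(3t).

f(t) = 2*exp(3*t) - 5*sin(3*t) - 3*cos(3*t)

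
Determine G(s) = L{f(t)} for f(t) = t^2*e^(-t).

G(s) = 2/(s + 1)^3

L{e^(-t)} = 1/(s + 1).
Then apply L{t^2·g(t)} = (-1)^2 d^2/ds^2[H(s)] with H(s) = 1/(s + 1):
differentiating 2 times and applying the sign gives 2/(s + 1)^3.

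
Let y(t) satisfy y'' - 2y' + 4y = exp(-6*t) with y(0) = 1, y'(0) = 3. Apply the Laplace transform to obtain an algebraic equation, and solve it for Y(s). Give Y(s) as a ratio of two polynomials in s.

Y(s) = (s^2 + 7*s + 7)/(s^3 + 4*s^2 - 8*s + 24)

Take the Laplace transform of both sides.
Using L{y''} = s^2 Y - s·y(0) - y'(0) and L{y'} = sY - y(0), with y(0) = 1, y'(0) = 3, the left side becomes (s^2 - 2*s + 4)Y - (s + 1).
The right side is L{exp(-6*t)} = 1/(s + 6).
So (s^2 - 2*s + 4)Y = 1/(s + 6) + (s + 1).
Isolate Y and clear denominators.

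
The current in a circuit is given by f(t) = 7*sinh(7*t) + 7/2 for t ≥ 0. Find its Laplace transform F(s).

F(s) = 49/(s^2 - 49) + 7/(2*s)

The transform is linear, so treat each term independently.
L{7/2} = (7/2)/s; (7)·[L{sinh(7t)} = 7/(s^2 - 49)].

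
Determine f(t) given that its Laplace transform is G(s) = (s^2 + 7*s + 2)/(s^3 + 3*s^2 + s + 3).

Factor the denominator: s^3 + 3*s^2 + s + 3 = (s + 3)*(s^2 + 1).
Partial fraction decomposition gives [-1/(s + 3)] + [2*s/(s^2 + 1)] + [1/(s^2 + 1)].
Invert each term: -1/(s + 3) ↔ -e^(-3t); 2·s/(s^2 + 1) ↔ 2cos(t); 1·1/(s^2 + 1) ↔ sin(t).

f(t) = sin(t) + 2*cos(t) - exp(-3*t)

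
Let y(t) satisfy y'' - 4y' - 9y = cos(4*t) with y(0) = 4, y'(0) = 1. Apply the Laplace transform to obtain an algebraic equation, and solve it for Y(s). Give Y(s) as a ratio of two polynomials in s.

Y(s) = (4*s^3 - 15*s^2 + 65*s - 240)/(s^4 - 4*s^3 + 7*s^2 - 64*s - 144)

Apply the Laplace transform to the equation.
With L{y''} = s^2 Y - s·y(0) - y'(0) and L{y'} = sY - y(0), with y(0) = 4, y'(0) = 1: the LHS transforms to (s^2 - 4*s - 9)Y - (4*s - 15).
The right side is L{cos(4*t)} = s/(s^2 + 16).
So (s^2 - 4*s - 9)Y = s/(s^2 + 16) + (4*s - 15).
Divide through and combine into a single rational function.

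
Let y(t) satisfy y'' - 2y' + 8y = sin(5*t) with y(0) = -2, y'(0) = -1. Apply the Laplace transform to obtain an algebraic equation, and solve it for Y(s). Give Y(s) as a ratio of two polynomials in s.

Y(s) = (-2*s^3 + 3*s^2 - 50*s + 80)/(s^4 - 2*s^3 + 33*s^2 - 50*s + 200)

Transform both sides with L{·}.
Using L{y''} = s^2 Y - s·y(0) - y'(0) and L{y'} = sY - y(0), with y(0) = -2, y'(0) = -1, the left side becomes (s^2 - 2*s + 8)Y - (-2*s + 3).
The right side is L{sin(5*t)} = 5/(s^2 + 25).
So (s^2 - 2*s + 8)Y = 5/(s^2 + 25) + (-2*s + 3).
Divide through and combine into a single rational function.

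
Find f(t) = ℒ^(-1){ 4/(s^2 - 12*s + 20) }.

Rewrite the denominator: s^2 - 12*s + 20 = (s - 6)^2 - 16.
The form in (s - 6) signals a first-shifting-theorem factor e^(6t).
Since L{sinh(4t)} = 4/(s^2 - 16), the inverse is e^(6*t)*sinh(4*t).

f(t) = exp(6*t)*sinh(4*t)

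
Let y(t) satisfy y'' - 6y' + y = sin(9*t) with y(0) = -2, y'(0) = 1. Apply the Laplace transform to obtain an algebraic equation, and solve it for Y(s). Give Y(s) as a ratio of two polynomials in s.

Y(s) = (-2*s^3 + 13*s^2 - 162*s + 1062)/(s^4 - 6*s^3 + 82*s^2 - 486*s + 81)

Laplace-transform each side.
With L{y''} = s^2 Y - s·y(0) - y'(0) and L{y'} = sY - y(0), with y(0) = -2, y'(0) = 1: the LHS transforms to (s^2 - 6*s + 1)Y - (-2*s + 13).
The right side is L{sin(9*t)} = 9/(s^2 + 81).
So (s^2 - 6*s + 1)Y = 9/(s^2 + 81) + (-2*s + 13).
Isolate Y and clear denominators.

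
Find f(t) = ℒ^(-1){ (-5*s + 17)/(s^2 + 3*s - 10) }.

f(t) = exp(2*t) - 6*exp(-5*t)

Factor the denominator: s^2 + 3*s - 10 = (s - 2)*(s + 5).
Partial fraction decomposition gives [1/(s - 2)] + [-6/(s + 5)].
Invert each term: 1/(s - 2) ↔ e^(2t); -6/(s + 5) ↔ -6e^(-5t).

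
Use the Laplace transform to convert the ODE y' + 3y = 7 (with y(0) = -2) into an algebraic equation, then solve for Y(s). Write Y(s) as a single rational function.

Y(s) = (-2*s + 7)/(s^2 + 3*s)

Take the Laplace transform of both sides.
The derivative rules (L{y'} = sY - y(0) = sY - (-2)) turn the left side into (s + 3)Y - (-2).
The right side is L{7} = 7/s.
So (s + 3)Y = 7/s + (-2).
Solve for Y(s) and write it as one ratio of polynomials.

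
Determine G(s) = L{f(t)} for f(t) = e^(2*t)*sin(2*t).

G(s) = 2/((s - 2)^2 + 4)

L{sin(2t)} = 2/(s^2 + 4).
By the first shifting theorem, multiplying by e^(2t) replaces s with s - 2.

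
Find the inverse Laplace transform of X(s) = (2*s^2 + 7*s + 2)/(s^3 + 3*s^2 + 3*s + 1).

Factor the denominator: s^3 + 3*s^2 + 3*s + 1 = (s + 1)^3.
Partial fraction decomposition gives [2/(s + 1)] + [3/(s + 1)^2] + [-3/(s + 1)^3].
Invert each term: 2/(s + 1) ↔ 2e^(-t); 3/(s + 1)^2 ↔ 3t·e^(-t); -3/(s + 1)^3 ↔ (-3/2)t^2·e^(-t).

-3*t^2*exp(-t)/2 + 3*t*exp(-t) + 2*exp(-t)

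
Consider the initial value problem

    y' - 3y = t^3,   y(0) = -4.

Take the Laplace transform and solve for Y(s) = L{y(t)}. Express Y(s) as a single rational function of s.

Laplace-transform each side.
Using L{y'} = sY - y(0) = sY - (-4), the left side becomes (s - 3)Y - (-4).
The right side is L{t^3} = 6/s^4.
So (s - 3)Y = 6/s^4 + (-4).
Divide through and combine into a single rational function.

Y(s) = (-4*s^4 + 6)/(s^5 - 3*s^4)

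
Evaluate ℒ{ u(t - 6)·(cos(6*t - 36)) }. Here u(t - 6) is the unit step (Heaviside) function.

By the second shifting theorem, L{u(t - c)·g(t - c)} = e^(-cs)·G(s) with c = 6 and G(s) = L{g(t)}.
L{cos(6t)} = s/(s^2 + 36).

s*exp(-6*s)/(s^2 + 36)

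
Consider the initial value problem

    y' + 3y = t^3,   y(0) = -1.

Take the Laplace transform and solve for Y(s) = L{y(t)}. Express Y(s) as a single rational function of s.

Y(s) = (-s^4 + 6)/(s^5 + 3*s^4)

Take the Laplace transform of both sides.
The derivative rules (L{y'} = sY - y(0) = sY - (-1)) turn the left side into (s + 3)Y - (-1).
The right side is L{t^3} = 6/s^4.
So (s + 3)Y = 6/s^4 + (-1).
Divide through and combine into a single rational function.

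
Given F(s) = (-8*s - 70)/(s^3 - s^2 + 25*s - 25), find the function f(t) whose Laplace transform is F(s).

Factor the denominator: s^3 - s^2 + 25*s - 25 = (s - 1)*(s^2 + 25).
Partial fraction decomposition gives [-3/(s - 1)] + [3*s/(s^2 + 25)] + [-5/(s^2 + 25)].
Invert each term: -3/(s - 1) ↔ -3e^(t); 3·s/(s^2 + 25) ↔ 3cos(5t); -1·5/(s^2 + 25) ↔ -sin(5t).

f(t) = -3*exp(t) - sin(5*t) + 3*cos(5*t)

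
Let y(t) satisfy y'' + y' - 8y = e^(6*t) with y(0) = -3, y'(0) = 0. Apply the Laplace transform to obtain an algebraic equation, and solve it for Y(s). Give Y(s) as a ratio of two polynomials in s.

Y(s) = (-3*s^2 + 15*s + 19)/(s^3 - 5*s^2 - 14*s + 48)

Transform both sides with L{·}.
The derivative rules (L{y''} = s^2 Y - s·y(0) - y'(0) and L{y'} = sY - y(0), with y(0) = -3, y'(0) = 0) turn the left side into (s^2 + s - 8)Y - (-3*s - 3).
The right side is L{e^(6*t)} = 1/(s - 6).
So (s^2 + s - 8)Y = 1/(s - 6) + (-3*s - 3).
Solve for Y(s) and write it as one ratio of polynomials.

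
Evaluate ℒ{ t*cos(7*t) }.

(s - 7)*(s + 7)/(s^2 + 49)^2

L{cos(7t)} = s/(s^2 + 49).
Then apply L{t·g(t)} = -d/ds[G(s)] with G(s) = s/(s^2 + 49):
differentiating 1 time and applying the sign gives (s - 7)*(s + 7)/(s^2 + 49)^2.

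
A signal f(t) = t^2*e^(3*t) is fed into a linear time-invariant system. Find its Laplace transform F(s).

L{e^(3t)} = 1/(s - 3).
Then apply L{t^2·g(t)} = (-1)^2 d^2/ds^2[G(s)] with G(s) = 1/(s - 3):
differentiating 2 times and applying the sign gives 2/(s - 3)^3.

F(s) = 2/(s - 3)^3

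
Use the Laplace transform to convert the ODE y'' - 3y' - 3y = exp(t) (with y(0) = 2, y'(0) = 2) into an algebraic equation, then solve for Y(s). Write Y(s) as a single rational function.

Y(s) = (2*s^2 - 6*s + 5)/(s^3 - 4*s^2 + 3)

Apply the Laplace transform to the equation.
The derivative rules (L{y''} = s^2 Y - s·y(0) - y'(0) and L{y'} = sY - y(0), with y(0) = 2, y'(0) = 2) turn the left side into (s^2 - 3*s - 3)Y - (2*s - 4).
The right side is L{exp(t)} = 1/(s - 1).
So (s^2 - 3*s - 3)Y = 1/(s - 1) + (2*s - 4).
Solve for Y(s) and write it as one ratio of polynomials.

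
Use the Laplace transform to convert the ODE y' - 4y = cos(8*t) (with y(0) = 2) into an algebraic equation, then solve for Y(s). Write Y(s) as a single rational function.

Take the Laplace transform of both sides.
The derivative rules (L{y'} = sY - y(0) = sY - 2) turn the left side into (s - 4)Y - (2).
The right side is L{cos(8*t)} = s/(s^2 + 64).
So (s - 4)Y = s/(s^2 + 64) + (2).
Solve for Y(s) and write it as one ratio of polynomials.

Y(s) = (2*s^2 + s + 128)/(s^3 - 4*s^2 + 64*s - 256)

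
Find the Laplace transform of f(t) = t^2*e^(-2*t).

2/(s + 2)^3

L{e^(-2t)} = 1/(s + 2).
Then apply L{t^2·g(t)} = (-1)^2 d^2/ds^2[G(s)] with G(s) = 1/(s + 2):
differentiating 2 times and applying the sign gives 2/(s + 2)^3.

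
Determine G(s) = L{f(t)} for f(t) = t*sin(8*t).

L{sin(8t)} = 8/(s^2 + 64).
Then apply L{t·g(t)} = -d/ds[H(s)] with H(s) = 8/(s^2 + 64):
differentiating 1 time and applying the sign gives 16*s/(s^2 + 64)^2.

G(s) = 16*s/(s^2 + 64)^2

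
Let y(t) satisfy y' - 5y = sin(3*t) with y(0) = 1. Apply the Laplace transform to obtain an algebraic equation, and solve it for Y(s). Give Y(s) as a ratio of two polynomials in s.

Y(s) = (s^2 + 12)/(s^3 - 5*s^2 + 9*s - 45)

Apply the Laplace transform to the equation.
With L{y'} = sY - y(0) = sY - 1: the LHS transforms to (s - 5)Y - (1).
The right side is L{sin(3*t)} = 3/(s^2 + 9).
So (s - 5)Y = 3/(s^2 + 9) + (1).
Isolate Y and clear denominators.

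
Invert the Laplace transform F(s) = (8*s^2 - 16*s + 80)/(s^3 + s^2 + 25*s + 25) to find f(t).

f(t) = -4*sin(5*t) + 4*cos(5*t) + 4*exp(-t)

Factor the denominator: s^3 + s^2 + 25*s + 25 = (s + 1)*(s^2 + 25).
Partial fraction decomposition gives [4/(s + 1)] + [4*s/(s^2 + 25)] + [-20/(s^2 + 25)].
Invert each term: 4/(s + 1) ↔ 4e^(-t); 4·s/(s^2 + 25) ↔ 4cos(5t); -4·5/(s^2 + 25) ↔ -4sin(5t).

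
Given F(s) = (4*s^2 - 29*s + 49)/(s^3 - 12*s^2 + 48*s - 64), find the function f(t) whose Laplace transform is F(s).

Factor the denominator: s^3 - 12*s^2 + 48*s - 64 = (s - 4)^3.
Partial fraction decomposition gives [4/(s - 4)] + [3/(s - 4)^2] + [-3/(s - 4)^3].
Invert each term: 4/(s - 4) ↔ 4e^(4t); 3/(s - 4)^2 ↔ 3t·e^(4t); -3/(s - 4)^3 ↔ (-3/2)t^2·e^(4t).

f(t) = -3*t^2*exp(4*t)/2 + 3*t*exp(4*t) + 4*exp(4*t)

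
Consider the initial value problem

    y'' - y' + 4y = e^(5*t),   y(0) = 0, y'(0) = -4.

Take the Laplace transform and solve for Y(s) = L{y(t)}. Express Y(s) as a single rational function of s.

Apply the Laplace transform to the equation.
The derivative rules (L{y''} = s^2 Y - s·y(0) - y'(0) and L{y'} = sY - y(0), with y(0) = 0, y'(0) = -4) turn the left side into (s^2 - s + 4)Y - (-4).
The right side is L{e^(5*t)} = 1/(s - 5).
So (s^2 - s + 4)Y = 1/(s - 5) + (-4).
Solve for Y(s) and write it as one ratio of polynomials.

Y(s) = (-4*s + 21)/(s^3 - 6*s^2 + 9*s - 20)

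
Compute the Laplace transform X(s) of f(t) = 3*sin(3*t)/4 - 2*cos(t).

X(s) = -2*s/(s^2 + 1) + 9/(4*(s^2 + 9))

The transform is linear, so treat each term independently.
(3/4)·[L{sin(3t)} = 3/(s^2 + 9)]; (-2)·[L{cos(t)} = s/(s^2 + 1)].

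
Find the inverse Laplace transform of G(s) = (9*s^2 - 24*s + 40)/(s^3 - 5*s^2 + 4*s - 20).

5*exp(5*t) - 2*sin(2*t) + 4*cos(2*t)

Factor the denominator: s^3 - 5*s^2 + 4*s - 20 = (s - 5)*(s^2 + 4).
Partial fraction decomposition gives [5/(s - 5)] + [4*s/(s^2 + 4)] + [-4/(s^2 + 4)].
Invert each term: 5/(s - 5) ↔ 5e^(5t); 4·s/(s^2 + 4) ↔ 4cos(2t); -2·2/(s^2 + 4) ↔ -2sin(2t).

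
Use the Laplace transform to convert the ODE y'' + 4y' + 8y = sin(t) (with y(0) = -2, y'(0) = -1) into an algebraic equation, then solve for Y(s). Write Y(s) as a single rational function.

Laplace-transform each side.
The derivative rules (L{y''} = s^2 Y - s·y(0) - y'(0) and L{y'} = sY - y(0), with y(0) = -2, y'(0) = -1) turn the left side into (s^2 + 4*s + 8)Y - (-2*s - 9).
The right side is L{sin(t)} = 1/(s^2 + 1).
So (s^2 + 4*s + 8)Y = 1/(s^2 + 1) + (-2*s - 9).
Divide through and combine into a single rational function.

Y(s) = (-2*s^3 - 9*s^2 - 2*s - 8)/(s^4 + 4*s^3 + 9*s^2 + 4*s + 8)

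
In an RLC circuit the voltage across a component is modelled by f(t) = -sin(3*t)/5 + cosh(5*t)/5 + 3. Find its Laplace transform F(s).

F(s) = s/(5*(s^2 - 25)) - 3/(5*(s^2 + 9)) + 3/s

The transform is linear, so treat each term independently.
(-1/5)·[L{sin(3t)} = 3/(s^2 + 9)]; (1/5)·[L{cosh(5t)} = s/(s^2 - 25)]; L{3} = 3/s.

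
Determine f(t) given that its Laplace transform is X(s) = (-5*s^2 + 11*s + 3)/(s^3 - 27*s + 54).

Factor the denominator: s^3 - 27*s + 54 = (s - 3)^2*(s + 6).
Partial fraction decomposition gives [-2/(s - 3)] + [-1/(s - 3)^2] + [-3/(s + 6)].
Invert each term: -2/(s - 3) ↔ -2e^(3t); -1/(s - 3)^2 ↔ -t·e^(3t); -3/(s + 6) ↔ -3e^(-6t).

f(t) = -t*exp(3*t) - 2*exp(3*t) - 3*exp(-6*t)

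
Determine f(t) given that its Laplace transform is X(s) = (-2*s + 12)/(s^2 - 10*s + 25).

f(t) = 2*t*exp(5*t) - 2*exp(5*t)

Factor the denominator: s^2 - 10*s + 25 = (s - 5)^2.
Partial fraction decomposition gives [-2/(s - 5)] + [2/(s - 5)^2].
Invert each term: -2/(s - 5) ↔ -2e^(5t); 2/(s - 5)^2 ↔ 2t·e^(5t).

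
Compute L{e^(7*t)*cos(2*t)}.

(s - 7)/((s - 7)^2 + 4)

L{cos(2t)} = s/(s^2 + 4).
By the first shifting theorem, multiplying by e^(7t) replaces s with s - 7.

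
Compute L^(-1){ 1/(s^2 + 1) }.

Since L{sin(t)} = 1/(s^2 + 1), the inverse is sin(t).

sin(t)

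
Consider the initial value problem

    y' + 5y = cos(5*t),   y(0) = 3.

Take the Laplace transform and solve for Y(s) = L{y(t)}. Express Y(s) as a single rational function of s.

Y(s) = (3*s^2 + s + 75)/(s^3 + 5*s^2 + 25*s + 125)

Laplace-transform each side.
With L{y'} = sY - y(0) = sY - 3: the LHS transforms to (s + 5)Y - (3).
The right side is L{cos(5*t)} = s/(s^2 + 25).
So (s + 5)Y = s/(s^2 + 25) + (3).
Divide through and combine into a single rational function.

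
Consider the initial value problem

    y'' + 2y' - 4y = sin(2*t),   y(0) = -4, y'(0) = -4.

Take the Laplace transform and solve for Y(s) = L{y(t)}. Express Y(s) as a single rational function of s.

Y(s) = (-4*s^3 - 12*s^2 - 16*s - 46)/(s^4 + 2*s^3 + 8*s - 16)

Take the Laplace transform of both sides.
The derivative rules (L{y''} = s^2 Y - s·y(0) - y'(0) and L{y'} = sY - y(0), with y(0) = -4, y'(0) = -4) turn the left side into (s^2 + 2*s - 4)Y - (-4*s - 12).
The right side is L{sin(2*t)} = 2/(s^2 + 4).
So (s^2 + 2*s - 4)Y = 2/(s^2 + 4) + (-4*s - 12).
Isolate Y and clear denominators.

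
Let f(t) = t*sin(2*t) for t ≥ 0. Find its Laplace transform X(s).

X(s) = 4*s/(s^2 + 4)^2

L{sin(2t)} = 2/(s^2 + 4).
Then apply L{t·g(t)} = -d/ds[G(s)] with G(s) = 2/(s^2 + 4):
differentiating 1 time and applying the sign gives 4*s/(s^2 + 4)^2.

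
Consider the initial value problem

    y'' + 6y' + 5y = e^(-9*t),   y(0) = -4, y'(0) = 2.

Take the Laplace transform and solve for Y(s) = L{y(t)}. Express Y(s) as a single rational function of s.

Laplace-transform each side.
The derivative rules (L{y''} = s^2 Y - s·y(0) - y'(0) and L{y'} = sY - y(0), with y(0) = -4, y'(0) = 2) turn the left side into (s^2 + 6*s + 5)Y - (-4*s - 22).
The right side is L{e^(-9*t)} = 1/(s + 9).
So (s^2 + 6*s + 5)Y = 1/(s + 9) + (-4*s - 22).
Solve for Y(s) and write it as one ratio of polynomials.

Y(s) = (-4*s^2 - 58*s - 197)/(s^3 + 15*s^2 + 59*s + 45)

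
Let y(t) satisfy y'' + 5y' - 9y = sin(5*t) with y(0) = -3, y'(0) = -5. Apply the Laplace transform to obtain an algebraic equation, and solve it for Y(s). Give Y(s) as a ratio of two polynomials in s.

Y(s) = (-3*s^3 - 20*s^2 - 75*s - 495)/(s^4 + 5*s^3 + 16*s^2 + 125*s - 225)

Laplace-transform each side.
The derivative rules (L{y''} = s^2 Y - s·y(0) - y'(0) and L{y'} = sY - y(0), with y(0) = -3, y'(0) = -5) turn the left side into (s^2 + 5*s - 9)Y - (-3*s - 20).
The right side is L{sin(5*t)} = 5/(s^2 + 25).
So (s^2 + 5*s - 9)Y = 5/(s^2 + 25) + (-3*s - 20).
Solve for Y(s) and write it as one ratio of polynomials.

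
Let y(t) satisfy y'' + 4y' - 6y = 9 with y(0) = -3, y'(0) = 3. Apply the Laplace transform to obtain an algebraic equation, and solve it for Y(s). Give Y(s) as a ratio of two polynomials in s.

Transform both sides with L{·}.
The derivative rules (L{y''} = s^2 Y - s·y(0) - y'(0) and L{y'} = sY - y(0), with y(0) = -3, y'(0) = 3) turn the left side into (s^2 + 4*s - 6)Y - (-3*s - 9).
The right side is L{9} = 9/s.
So (s^2 + 4*s - 6)Y = 9/s + (-3*s - 9).
Isolate Y and clear denominators.

Y(s) = (-3*s^2 - 9*s + 9)/(s^3 + 4*s^2 - 6*s)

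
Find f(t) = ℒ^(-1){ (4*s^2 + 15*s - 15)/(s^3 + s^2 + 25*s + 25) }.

f(t) = 2*sin(5*t) + 5*cos(5*t) - exp(-t)

Factor the denominator: s^3 + s^2 + 25*s + 25 = (s + 1)*(s^2 + 25).
Partial fraction decomposition gives [-1/(s + 1)] + [5*s/(s^2 + 25)] + [10/(s^2 + 25)].
Invert each term: -1/(s + 1) ↔ -e^(-t); 5·s/(s^2 + 25) ↔ 5cos(5t); 2·5/(s^2 + 25) ↔ 2sin(5t).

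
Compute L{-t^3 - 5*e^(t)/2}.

-5/(2*(s - 1)) - 6/s^4

By linearity of the Laplace transform, transform each term separately.
(-1)·[L{t^3} = 3!/s^4 = 6/s^4]; (-5/2)·[L{e^(t)} = 1/(s - 1)].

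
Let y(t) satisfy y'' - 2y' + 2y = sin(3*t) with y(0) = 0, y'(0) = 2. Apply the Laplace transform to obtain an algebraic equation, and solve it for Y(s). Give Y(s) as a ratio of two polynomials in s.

Laplace-transform each side.
The derivative rules (L{y''} = s^2 Y - s·y(0) - y'(0) and L{y'} = sY - y(0), with y(0) = 0, y'(0) = 2) turn the left side into (s^2 - 2*s + 2)Y - (2).
The right side is L{sin(3*t)} = 3/(s^2 + 9).
So (s^2 - 2*s + 2)Y = 3/(s^2 + 9) + (2).
Solve for Y(s) and write it as one ratio of polynomials.

Y(s) = (2*s^2 + 21)/(s^4 - 2*s^3 + 11*s^2 - 18*s + 18)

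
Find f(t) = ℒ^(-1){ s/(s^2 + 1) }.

f(t) = cos(t)

Since L{cos(t)} = s/(s^2 + 1), the inverse is cos(t).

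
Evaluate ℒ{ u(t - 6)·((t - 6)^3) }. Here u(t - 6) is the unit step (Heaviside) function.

6*exp(-6*s)/s^4

By the second shifting theorem, L{u(t - c)·g(t - c)} = e^(-cs)·G(s) with c = 6 and G(s) = L{g(t)}.
L{t^3} = 3!/s^4 = 6/s^4.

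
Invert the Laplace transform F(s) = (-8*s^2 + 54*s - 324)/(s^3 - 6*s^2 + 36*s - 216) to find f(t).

Factor the denominator: s^3 - 6*s^2 + 36*s - 216 = (s - 6)*(s^2 + 36).
Partial fraction decomposition gives [-4/(s - 6)] + [-4*s/(s^2 + 36)] + [30/(s^2 + 36)].
Invert each term: -4/(s - 6) ↔ -4e^(6t); -4·s/(s^2 + 36) ↔ -4cos(6t); 5·6/(s^2 + 36) ↔ 5sin(6t).

f(t) = -4*exp(6*t) + 5*sin(6*t) - 4*cos(6*t)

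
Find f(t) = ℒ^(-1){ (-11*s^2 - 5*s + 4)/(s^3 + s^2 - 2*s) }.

f(t) = -4*exp(t) - 2 - 5*exp(-2*t)

Factor the denominator: s^3 + s^2 - 2*s = s*(s - 1)*(s + 2).
Partial fraction decomposition gives [-2/s] + [-5/(s + 2)] + [-4/(s - 1)].
Invert each term: -2/(s - 0) ↔ -2e^(0t); -5/(s + 2) ↔ -5e^(-2t); -4/(s - 1) ↔ -4e^(t).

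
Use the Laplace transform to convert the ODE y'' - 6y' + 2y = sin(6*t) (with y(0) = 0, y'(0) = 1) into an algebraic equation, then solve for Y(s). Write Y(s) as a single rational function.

Y(s) = (s^2 + 42)/(s^4 - 6*s^3 + 38*s^2 - 216*s + 72)

Laplace-transform each side.
With L{y''} = s^2 Y - s·y(0) - y'(0) and L{y'} = sY - y(0), with y(0) = 0, y'(0) = 1: the LHS transforms to (s^2 - 6*s + 2)Y - (1).
The right side is L{sin(6*t)} = 6/(s^2 + 36).
So (s^2 - 6*s + 2)Y = 6/(s^2 + 36) + (1).
Solve for Y(s) and write it as one ratio of polynomials.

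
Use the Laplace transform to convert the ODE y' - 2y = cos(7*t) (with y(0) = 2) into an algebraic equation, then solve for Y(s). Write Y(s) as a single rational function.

Apply the Laplace transform to the equation.
With L{y'} = sY - y(0) = sY - 2: the LHS transforms to (s - 2)Y - (2).
The right side is L{cos(7*t)} = s/(s^2 + 49).
So (s - 2)Y = s/(s^2 + 49) + (2).
Divide through and combine into a single rational function.

Y(s) = (2*s^2 + s + 98)/(s^3 - 2*s^2 + 49*s - 98)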